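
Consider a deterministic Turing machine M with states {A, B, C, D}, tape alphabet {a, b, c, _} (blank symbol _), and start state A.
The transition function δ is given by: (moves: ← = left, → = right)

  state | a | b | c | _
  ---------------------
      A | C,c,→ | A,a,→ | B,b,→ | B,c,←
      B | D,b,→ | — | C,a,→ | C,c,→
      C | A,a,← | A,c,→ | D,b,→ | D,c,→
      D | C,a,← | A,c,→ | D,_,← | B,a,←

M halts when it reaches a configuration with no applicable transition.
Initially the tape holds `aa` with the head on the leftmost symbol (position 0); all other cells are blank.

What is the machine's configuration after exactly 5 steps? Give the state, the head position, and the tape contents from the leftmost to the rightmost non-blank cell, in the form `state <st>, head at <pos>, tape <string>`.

state=A head=0 tape=[a]a_   (A,a)→(C,c,→)
state=C head=1 tape=c[a]_   (C,a)→(A,a,←)
state=A head=0 tape=[c]a_   (A,c)→(B,b,→)
state=B head=1 tape=b[a]_   (B,a)→(D,b,→)
state=D head=2 tape=bb[_]   (D,_)→(B,a,←)
state=B head=1 tape=b[b]a
After 5 steps: state B, head at 1, tape bba.

state B, head at 1, tape bba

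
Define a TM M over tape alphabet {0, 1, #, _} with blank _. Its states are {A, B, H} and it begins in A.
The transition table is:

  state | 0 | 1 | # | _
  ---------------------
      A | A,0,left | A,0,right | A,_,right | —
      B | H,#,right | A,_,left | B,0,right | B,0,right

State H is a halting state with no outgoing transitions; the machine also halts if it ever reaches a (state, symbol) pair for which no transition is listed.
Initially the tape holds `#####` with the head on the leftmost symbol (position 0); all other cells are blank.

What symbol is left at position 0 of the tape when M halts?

state=A head=0 tape=[#]####_   (A,#)→(A,_,right)
state=A head=1 tape=_[#]###_   (A,#)→(A,_,right)
state=A head=2 tape=__[#]##_   (A,#)→(A,_,right)
state=A head=3 tape=___[#]#_   (A,#)→(A,_,right)
state=A head=4 tape=____[#]_   (A,#)→(A,_,right)
state=A head=5 tape=_____[_]
Cell 0 holds _ when M halts.

_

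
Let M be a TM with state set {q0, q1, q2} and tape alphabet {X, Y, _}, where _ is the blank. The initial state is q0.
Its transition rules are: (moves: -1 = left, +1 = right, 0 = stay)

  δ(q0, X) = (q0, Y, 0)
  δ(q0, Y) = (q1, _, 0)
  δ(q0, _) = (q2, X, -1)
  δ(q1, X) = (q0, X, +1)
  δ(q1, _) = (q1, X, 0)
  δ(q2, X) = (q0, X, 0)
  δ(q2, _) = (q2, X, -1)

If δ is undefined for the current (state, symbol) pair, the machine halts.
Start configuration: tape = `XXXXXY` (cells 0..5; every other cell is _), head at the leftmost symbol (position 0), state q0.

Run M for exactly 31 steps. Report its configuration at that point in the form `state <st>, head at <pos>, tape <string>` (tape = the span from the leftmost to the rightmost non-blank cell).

q0 | [X]XXXXY_   read X → write Y, move 0, go to q0
q0 | [Y]XXXXY_   read Y → write _, move 0, go to q1
q1 | [_]XXXXY_   read _ → write X, move 0, go to q1
q1 | [X]XXXXY_   read X → write X, move +1, go to q0
q0 | X[X]XXXY_   read X → write Y, move 0, go to q0
q0 | X[Y]XXXY_   read Y → write _, move 0, go to q1
q1 | X[_]XXXY_   read _ → write X, move 0, go to q1
q1 | X[X]XXXY_   read X → write X, move +1, go to q0
q0 | XX[X]XXY_   read X → write Y, move 0, go to q0
q0 | XX[Y]XXY_   read Y → write _, move 0, go to q1
q1 | XX[_]XXY_   read _ → write X, move 0, go to q1
q1 | XX[X]XXY_   read X → write X, move +1, go to q0
q0 | XXX[X]XY_   read X → write Y, move 0, go to q0
q0 | XXX[Y]XY_   read Y → write _, move 0, go to q1
q1 | XXX[_]XY_   read _ → write X, move 0, go to q1
q1 | XXX[X]XY_   read X → write X, move +1, go to q0
q0 | XXXX[X]Y_   read X → write Y, move 0, go to q0
q0 | XXXX[Y]Y_   read Y → write _, move 0, go to q1
q1 | XXXX[_]Y_   read _ → write X, move 0, go to q1
q1 | XXXX[X]Y_   read X → write X, move +1, go to q0
q0 | XXXXX[Y]_   read Y → write _, move 0, go to q1
q1 | XXXXX[_]_   read _ → write X, move 0, go to q1
q1 | XXXXX[X]_   read X → write X, move +1, go to q0
q0 | XXXXXX[_]   read _ → write X, move -1, go to q2
q2 | XXXXX[X]X   read X → write X, move 0, go to q0
q0 | XXXXX[X]X   read X → write Y, move 0, go to q0
q0 | XXXXX[Y]X   read Y → write _, move 0, go to q1
q1 | XXXXX[_]X   read _ → write X, move 0, go to q1
q1 | XXXXX[X]X   read X → write X, move +1, go to q0
q0 | XXXXXX[X]   read X → write Y, move 0, go to q0
q0 | XXXXXX[Y]   read Y → write _, move 0, go to q1
q1 | XXXXXX[_]
After 31 steps: state q1, head at 6, tape XXXXXX.

state q1, head at 6, tape XXXXXX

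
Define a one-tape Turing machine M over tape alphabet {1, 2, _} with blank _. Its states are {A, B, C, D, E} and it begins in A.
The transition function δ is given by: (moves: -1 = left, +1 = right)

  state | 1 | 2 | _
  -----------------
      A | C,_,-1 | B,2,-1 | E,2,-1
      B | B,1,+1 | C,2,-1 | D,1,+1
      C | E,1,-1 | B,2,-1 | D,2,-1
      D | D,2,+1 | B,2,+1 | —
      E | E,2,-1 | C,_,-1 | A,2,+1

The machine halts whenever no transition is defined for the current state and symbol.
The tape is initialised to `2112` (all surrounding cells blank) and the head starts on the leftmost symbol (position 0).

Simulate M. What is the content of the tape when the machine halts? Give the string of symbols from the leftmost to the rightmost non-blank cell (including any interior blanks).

A | ___[2]112   read 2 → write 2, move -1, go to B
B | __[_]2112   read _ → write 1, move +1, go to D
D | __1[2]112   read 2 → write 2, move +1, go to B
B | __12[1]12   read 1 → write 1, move +1, go to B
B | __121[1]2   read 1 → write 1, move +1, go to B
B | __1211[2]   read 2 → write 2, move -1, go to C
C | __121[1]2   read 1 → write 1, move -1, go to E
E | __12[1]12   read 1 → write 2, move -1, go to E
E | __1[2]212   read 2 → write _, move -1, go to C
C | __[1]_212   read 1 → write 1, move -1, go to E
E | _[_]1_212   read _ → write 2, move +1, go to A
A | _2[1]_212   read 1 → write _, move -1, go to C
C | _[2]__212   read 2 → write 2, move -1, go to B
B | [_]2__212   read _ → write 1, move +1, go to D
D | 1[2]__212   read 2 → write 2, move +1, go to B
B | 12[_]_212   read _ → write 1, move +1, go to D
D | 121[_]212
The non-blank tape span at halt is 121_212.

121_212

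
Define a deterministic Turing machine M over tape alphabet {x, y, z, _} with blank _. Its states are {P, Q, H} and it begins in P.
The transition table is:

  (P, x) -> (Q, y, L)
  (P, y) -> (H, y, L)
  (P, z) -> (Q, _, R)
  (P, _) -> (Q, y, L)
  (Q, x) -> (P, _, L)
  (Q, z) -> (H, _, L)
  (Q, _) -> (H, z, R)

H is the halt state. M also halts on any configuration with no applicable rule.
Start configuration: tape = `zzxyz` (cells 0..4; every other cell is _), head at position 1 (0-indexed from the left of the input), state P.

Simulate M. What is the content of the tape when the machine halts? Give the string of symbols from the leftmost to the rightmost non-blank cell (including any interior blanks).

state=P head=1 tape=_z[z]xyz   (P,z)→(Q,_,R)
state=Q head=2 tape=_z_[x]yz   (Q,x)→(P,_,L)
state=P head=1 tape=_z[_]_yz   (P,_)→(Q,y,L)
state=Q head=0 tape=_[z]y_yz   (Q,z)→(H,_,L)
state=H head=-1 tape=[_]_y_yz
The non-blank tape span at halt is y_yz.

y_yz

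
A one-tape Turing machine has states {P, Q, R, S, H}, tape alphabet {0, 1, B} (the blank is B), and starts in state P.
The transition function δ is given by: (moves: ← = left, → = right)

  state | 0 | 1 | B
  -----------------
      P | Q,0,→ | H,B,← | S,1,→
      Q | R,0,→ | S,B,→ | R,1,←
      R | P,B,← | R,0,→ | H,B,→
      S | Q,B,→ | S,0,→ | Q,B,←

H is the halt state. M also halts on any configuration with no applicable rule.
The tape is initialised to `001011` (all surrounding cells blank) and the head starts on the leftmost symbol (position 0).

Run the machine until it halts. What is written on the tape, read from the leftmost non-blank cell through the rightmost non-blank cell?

1B11111

state=P head=0 tape=BB[0]01011   (P,0)→(Q,0,→)
state=Q head=1 tape=BB0[0]1011   (Q,0)→(R,0,→)
state=R head=2 tape=BB00[1]011   (R,1)→(R,0,→)
state=R head=3 tape=BB000[0]11   (R,0)→(P,B,←)
state=P head=2 tape=BB00[0]B11   (P,0)→(Q,0,→)
state=Q head=3 tape=BB000[B]11   (Q,B)→(R,1,←)
state=R head=2 tape=BB00[0]111   (R,0)→(P,B,←)
state=P head=1 tape=BB0[0]B111   (P,0)→(Q,0,→)
state=Q head=2 tape=BB00[B]111   (Q,B)→(R,1,←)
state=R head=1 tape=BB0[0]1111   (R,0)→(P,B,←)
state=P head=0 tape=BB[0]B1111   (P,0)→(Q,0,→)
state=Q head=1 tape=BB0[B]1111   (Q,B)→(R,1,←)
state=R head=0 tape=BB[0]11111   (R,0)→(P,B,←)
state=P head=-1 tape=B[B]B11111   (P,B)→(S,1,→)
state=S head=0 tape=B1[B]11111   (S,B)→(Q,B,←)
state=Q head=-1 tape=B[1]B11111   (Q,1)→(S,B,→)
state=S head=0 tape=BB[B]11111   (S,B)→(Q,B,←)
state=Q head=-1 tape=B[B]B11111   (Q,B)→(R,1,←)
state=R head=-2 tape=[B]1B11111   (R,B)→(H,B,→)
state=H head=-1 tape=B[1]B11111
The non-blank tape span at halt is 1B11111.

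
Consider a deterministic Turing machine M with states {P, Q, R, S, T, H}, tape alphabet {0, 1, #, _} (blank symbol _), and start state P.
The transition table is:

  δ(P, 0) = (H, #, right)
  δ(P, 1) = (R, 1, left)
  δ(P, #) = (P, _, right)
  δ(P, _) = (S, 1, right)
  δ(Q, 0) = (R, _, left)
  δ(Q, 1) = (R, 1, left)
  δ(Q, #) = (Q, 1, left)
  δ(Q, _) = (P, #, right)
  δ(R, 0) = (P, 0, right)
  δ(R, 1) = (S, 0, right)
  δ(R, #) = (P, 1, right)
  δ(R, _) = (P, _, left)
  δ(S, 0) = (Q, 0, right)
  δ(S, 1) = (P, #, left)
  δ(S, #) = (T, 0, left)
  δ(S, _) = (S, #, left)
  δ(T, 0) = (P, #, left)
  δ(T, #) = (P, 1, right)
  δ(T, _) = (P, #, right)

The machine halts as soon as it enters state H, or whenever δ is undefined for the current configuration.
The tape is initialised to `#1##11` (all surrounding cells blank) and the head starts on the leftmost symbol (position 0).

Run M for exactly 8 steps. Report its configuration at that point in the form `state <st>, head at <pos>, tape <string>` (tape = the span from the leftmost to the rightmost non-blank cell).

state=P head=0 tape=__[#]1##11   (P,#)→(P,_,right)
state=P head=1 tape=___[1]##11   (P,1)→(R,1,left)
state=R head=0 tape=__[_]1##11   (R,_)→(P,_,left)
state=P head=-1 tape=_[_]_1##11   (P,_)→(S,1,right)
state=S head=0 tape=_1[_]1##11   (S,_)→(S,#,left)
state=S head=-1 tape=_[1]#1##11   (S,1)→(P,#,left)
state=P head=-2 tape=[_]##1##11   (P,_)→(S,1,right)
state=S head=-1 tape=1[#]#1##11   (S,#)→(T,0,left)
state=T head=-2 tape=[1]0#1##11
After 8 steps: state T, head at -2, tape 10#1##11.

state T, head at -2, tape 10#1##11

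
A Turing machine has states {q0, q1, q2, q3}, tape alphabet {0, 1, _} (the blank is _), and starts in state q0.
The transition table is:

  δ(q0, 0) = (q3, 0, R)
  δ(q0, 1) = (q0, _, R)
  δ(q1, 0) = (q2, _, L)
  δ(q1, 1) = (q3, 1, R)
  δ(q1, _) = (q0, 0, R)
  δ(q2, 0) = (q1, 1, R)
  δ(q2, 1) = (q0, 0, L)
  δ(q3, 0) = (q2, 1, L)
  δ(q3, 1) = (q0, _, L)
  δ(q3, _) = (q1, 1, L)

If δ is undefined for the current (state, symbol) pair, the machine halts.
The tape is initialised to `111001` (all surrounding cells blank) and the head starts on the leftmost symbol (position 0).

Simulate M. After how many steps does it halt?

state=q0 head=0 tape=[1]11001   (q0,1)→(q0,_,R)
state=q0 head=1 tape=_[1]1001   (q0,1)→(q0,_,R)
state=q0 head=2 tape=__[1]001   (q0,1)→(q0,_,R)
state=q0 head=3 tape=___[0]01   (q0,0)→(q3,0,R)
state=q3 head=4 tape=___0[0]1   (q3,0)→(q2,1,L)
state=q2 head=3 tape=___[0]11   (q2,0)→(q1,1,R)
state=q1 head=4 tape=___1[1]1   (q1,1)→(q3,1,R)
state=q3 head=5 tape=___11[1]   (q3,1)→(q0,_,L)
state=q0 head=4 tape=___1[1]_   (q0,1)→(q0,_,R)
state=q0 head=5 tape=___1_[_]
M halts after 9 transitions.

9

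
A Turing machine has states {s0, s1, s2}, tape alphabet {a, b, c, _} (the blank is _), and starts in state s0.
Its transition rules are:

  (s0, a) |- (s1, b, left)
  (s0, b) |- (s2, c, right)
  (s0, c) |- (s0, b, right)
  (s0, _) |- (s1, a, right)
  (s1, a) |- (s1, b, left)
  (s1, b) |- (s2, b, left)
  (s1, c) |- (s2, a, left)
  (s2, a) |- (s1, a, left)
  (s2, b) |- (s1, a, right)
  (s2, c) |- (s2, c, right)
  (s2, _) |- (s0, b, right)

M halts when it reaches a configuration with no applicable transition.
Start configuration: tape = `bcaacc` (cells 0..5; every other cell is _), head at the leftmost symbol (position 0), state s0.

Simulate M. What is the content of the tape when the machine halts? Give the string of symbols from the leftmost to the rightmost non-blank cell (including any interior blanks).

bbbbaacc

state=s0 head=0 tape=___[b]caacc   (s0,b)→(s2,c,right)
state=s2 head=1 tape=___c[c]aacc   (s2,c)→(s2,c,right)
state=s2 head=2 tape=___cc[a]acc   (s2,a)→(s1,a,left)
state=s1 head=1 tape=___c[c]aacc   (s1,c)→(s2,a,left)
state=s2 head=0 tape=___[c]aaacc   (s2,c)→(s2,c,right)
state=s2 head=1 tape=___c[a]aacc   (s2,a)→(s1,a,left)
state=s1 head=0 tape=___[c]aaacc   (s1,c)→(s2,a,left)
state=s2 head=-1 tape=__[_]aaaacc   (s2,_)→(s0,b,right)
state=s0 head=0 tape=__b[a]aaacc   (s0,a)→(s1,b,left)
state=s1 head=-1 tape=__[b]baaacc   (s1,b)→(s2,b,left)
state=s2 head=-2 tape=_[_]bbaaacc   (s2,_)→(s0,b,right)
state=s0 head=-1 tape=_b[b]baaacc   (s0,b)→(s2,c,right)
state=s2 head=0 tape=_bc[b]aaacc   (s2,b)→(s1,a,right)
state=s1 head=1 tape=_bca[a]aacc   (s1,a)→(s1,b,left)
state=s1 head=0 tape=_bc[a]baacc   (s1,a)→(s1,b,left)
state=s1 head=-1 tape=_b[c]bbaacc   (s1,c)→(s2,a,left)
state=s2 head=-2 tape=_[b]abbaacc   (s2,b)→(s1,a,right)
state=s1 head=-1 tape=_a[a]bbaacc   (s1,a)→(s1,b,left)
state=s1 head=-2 tape=_[a]bbbaacc   (s1,a)→(s1,b,left)
state=s1 head=-3 tape=[_]bbbbaacc
The non-blank tape span at halt is bbbbaacc.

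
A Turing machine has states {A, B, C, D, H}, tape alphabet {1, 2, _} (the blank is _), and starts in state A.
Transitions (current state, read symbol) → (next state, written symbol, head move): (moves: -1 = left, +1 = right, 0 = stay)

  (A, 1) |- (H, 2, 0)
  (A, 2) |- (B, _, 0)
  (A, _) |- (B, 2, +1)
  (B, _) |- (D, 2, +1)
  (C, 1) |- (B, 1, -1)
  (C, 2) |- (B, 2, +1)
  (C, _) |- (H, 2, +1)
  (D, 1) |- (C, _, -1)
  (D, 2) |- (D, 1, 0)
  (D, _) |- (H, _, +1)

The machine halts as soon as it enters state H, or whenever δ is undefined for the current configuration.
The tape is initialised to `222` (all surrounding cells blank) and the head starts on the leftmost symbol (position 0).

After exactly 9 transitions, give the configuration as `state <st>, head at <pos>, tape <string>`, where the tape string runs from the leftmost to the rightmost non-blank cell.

A | [2]22   read 2 → write _, move 0, go to B
B | [_]22   read _ → write 2, move +1, go to D
D | 2[2]2   read 2 → write 1, move 0, go to D
D | 2[1]2   read 1 → write _, move -1, go to C
C | [2]_2   read 2 → write 2, move +1, go to B
B | 2[_]2   read _ → write 2, move +1, go to D
D | 22[2]   read 2 → write 1, move 0, go to D
D | 22[1]   read 1 → write _, move -1, go to C
C | 2[2]_   read 2 → write 2, move +1, go to B
B | 22[_]
After 9 steps: state B, head at 2, tape 22.

state B, head at 2, tape 22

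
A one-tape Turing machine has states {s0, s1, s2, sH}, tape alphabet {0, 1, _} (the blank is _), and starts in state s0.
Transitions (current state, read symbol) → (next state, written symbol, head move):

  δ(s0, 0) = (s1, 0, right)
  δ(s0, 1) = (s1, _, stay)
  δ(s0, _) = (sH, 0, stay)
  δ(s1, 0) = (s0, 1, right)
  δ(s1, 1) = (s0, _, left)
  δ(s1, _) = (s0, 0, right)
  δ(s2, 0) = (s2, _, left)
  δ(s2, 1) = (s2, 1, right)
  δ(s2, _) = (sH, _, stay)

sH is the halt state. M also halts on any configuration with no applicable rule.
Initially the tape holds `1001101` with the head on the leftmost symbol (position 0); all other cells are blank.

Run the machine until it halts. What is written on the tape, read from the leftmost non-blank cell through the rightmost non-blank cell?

state=s0 head=0 tape=[1]001101_   (s0,1)→(s1,_,stay)
state=s1 head=0 tape=[_]001101_   (s1,_)→(s0,0,right)
state=s0 head=1 tape=0[0]01101_   (s0,0)→(s1,0,right)
state=s1 head=2 tape=00[0]1101_   (s1,0)→(s0,1,right)
state=s0 head=3 tape=001[1]101_   (s0,1)→(s1,_,stay)
state=s1 head=3 tape=001[_]101_   (s1,_)→(s0,0,right)
state=s0 head=4 tape=0010[1]01_   (s0,1)→(s1,_,stay)
state=s1 head=4 tape=0010[_]01_   (s1,_)→(s0,0,right)
state=s0 head=5 tape=00100[0]1_   (s0,0)→(s1,0,right)
state=s1 head=6 tape=001000[1]_   (s1,1)→(s0,_,left)
state=s0 head=5 tape=00100[0]__   (s0,0)→(s1,0,right)
state=s1 head=6 tape=001000[_]_   (s1,_)→(s0,0,right)
state=s0 head=7 tape=0010000[_]   (s0,_)→(sH,0,stay)
state=sH head=7 tape=0010000[0]
The non-blank tape span at halt is 00100000.

00100000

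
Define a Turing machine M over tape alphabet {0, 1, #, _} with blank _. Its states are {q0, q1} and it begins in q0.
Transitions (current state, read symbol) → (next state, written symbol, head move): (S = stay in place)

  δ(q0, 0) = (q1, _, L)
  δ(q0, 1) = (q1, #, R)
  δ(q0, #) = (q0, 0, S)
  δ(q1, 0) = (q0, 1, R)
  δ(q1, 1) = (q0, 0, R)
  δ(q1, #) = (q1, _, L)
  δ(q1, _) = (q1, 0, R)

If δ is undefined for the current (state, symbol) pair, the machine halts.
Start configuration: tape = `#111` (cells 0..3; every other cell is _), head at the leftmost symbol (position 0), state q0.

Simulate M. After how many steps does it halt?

q0 | _[#]111_   read # → write 0, move S, go to q0
q0 | _[0]111_   read 0 → write _, move L, go to q1
q1 | [_]_111_   read _ → write 0, move R, go to q1
q1 | 0[_]111_   read _ → write 0, move R, go to q1
q1 | 00[1]11_   read 1 → write 0, move R, go to q0
q0 | 000[1]1_   read 1 → write #, move R, go to q1
q1 | 000#[1]_   read 1 → write 0, move R, go to q0
q0 | 000#0[_]
M halts after 7 transitions.

7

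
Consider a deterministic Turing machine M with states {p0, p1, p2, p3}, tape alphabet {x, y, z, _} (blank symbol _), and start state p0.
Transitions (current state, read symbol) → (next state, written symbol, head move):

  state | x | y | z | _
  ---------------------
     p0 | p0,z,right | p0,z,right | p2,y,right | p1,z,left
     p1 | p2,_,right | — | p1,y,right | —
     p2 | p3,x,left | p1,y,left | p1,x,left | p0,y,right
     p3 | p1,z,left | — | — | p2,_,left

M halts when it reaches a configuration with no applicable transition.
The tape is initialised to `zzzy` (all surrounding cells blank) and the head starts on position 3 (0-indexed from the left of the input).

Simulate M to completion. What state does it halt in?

state=p0 head=3 tape=zzz[y]__   (p0,y)→(p0,z,right)
state=p0 head=4 tape=zzzz[_]_   (p0,_)→(p1,z,left)
state=p1 head=3 tape=zzz[z]z_   (p1,z)→(p1,y,right)
state=p1 head=4 tape=zzzy[z]_   (p1,z)→(p1,y,right)
state=p1 head=5 tape=zzzyy[_]
No transition is defined for (p1, _); M halts in state p1.

p1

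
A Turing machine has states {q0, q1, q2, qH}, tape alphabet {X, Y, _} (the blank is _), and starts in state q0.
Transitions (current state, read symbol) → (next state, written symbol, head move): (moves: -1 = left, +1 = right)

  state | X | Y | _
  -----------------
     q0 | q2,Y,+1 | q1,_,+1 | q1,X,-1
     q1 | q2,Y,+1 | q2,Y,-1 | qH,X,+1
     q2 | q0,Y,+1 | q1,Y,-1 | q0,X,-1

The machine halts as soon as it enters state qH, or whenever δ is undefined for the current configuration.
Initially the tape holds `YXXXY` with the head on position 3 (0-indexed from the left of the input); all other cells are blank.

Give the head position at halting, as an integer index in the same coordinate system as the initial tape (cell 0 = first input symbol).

q0 | __YXX[X]Y   read X → write Y, move +1, go to q2
q2 | __YXXY[Y]   read Y → write Y, move -1, go to q1
q1 | __YXX[Y]Y   read Y → write Y, move -1, go to q2
q2 | __YX[X]YY   read X → write Y, move +1, go to q0
q0 | __YXY[Y]Y   read Y → write _, move +1, go to q1
q1 | __YXY_[Y]   read Y → write Y, move -1, go to q2
q2 | __YXY[_]Y   read _ → write X, move -1, go to q0
q0 | __YX[Y]XY   read Y → write _, move +1, go to q1
q1 | __YX_[X]Y   read X → write Y, move +1, go to q2
q2 | __YX_Y[Y]   read Y → write Y, move -1, go to q1
q1 | __YX_[Y]Y   read Y → write Y, move -1, go to q2
q2 | __YX[_]YY   read _ → write X, move -1, go to q0
q0 | __Y[X]XYY   read X → write Y, move +1, go to q2
q2 | __YY[X]YY   read X → write Y, move +1, go to q0
q0 | __YYY[Y]Y   read Y → write _, move +1, go to q1
q1 | __YYY_[Y]   read Y → write Y, move -1, go to q2
q2 | __YYY[_]Y   read _ → write X, move -1, go to q0
q0 | __YY[Y]XY   read Y → write _, move +1, go to q1
q1 | __YY_[X]Y   read X → write Y, move +1, go to q2
q2 | __YY_Y[Y]   read Y → write Y, move -1, go to q1
q1 | __YY_[Y]Y   read Y → write Y, move -1, go to q2
q2 | __YY[_]YY   read _ → write X, move -1, go to q0
q0 | __Y[Y]XYY   read Y → write _, move +1, go to q1
q1 | __Y_[X]YY   read X → write Y, move +1, go to q2
q2 | __Y_Y[Y]Y   read Y → write Y, move -1, go to q1
q1 | __Y_[Y]YY   read Y → write Y, move -1, go to q2
q2 | __Y[_]YYY   read _ → write X, move -1, go to q0
q0 | __[Y]XYYY   read Y → write _, move +1, go to q1
q1 | ___[X]YYY   read X → write Y, move +1, go to q2
q2 | ___Y[Y]YY   read Y → write Y, move -1, go to q1
q1 | ___[Y]YYY   read Y → write Y, move -1, go to q2
q2 | __[_]YYYY   read _ → write X, move -1, go to q0
q0 | _[_]XYYYY   read _ → write X, move -1, go to q1
q1 | [_]XXYYYY   read _ → write X, move +1, go to qH
qH | X[X]XYYYY
At halt the head is at cell -1.

-1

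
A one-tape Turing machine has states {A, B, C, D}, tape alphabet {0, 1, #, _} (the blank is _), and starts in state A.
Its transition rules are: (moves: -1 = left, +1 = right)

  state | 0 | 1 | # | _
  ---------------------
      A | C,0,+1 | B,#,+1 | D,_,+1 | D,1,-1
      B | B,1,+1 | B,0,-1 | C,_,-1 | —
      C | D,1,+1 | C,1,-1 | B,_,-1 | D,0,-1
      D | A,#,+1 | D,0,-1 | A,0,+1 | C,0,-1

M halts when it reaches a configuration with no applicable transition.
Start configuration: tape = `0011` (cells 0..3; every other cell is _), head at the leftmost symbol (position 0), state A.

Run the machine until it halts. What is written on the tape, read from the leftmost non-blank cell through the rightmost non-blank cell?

A | [0]011___   read 0 → write 0, move +1, go to C
C | 0[0]11___   read 0 → write 1, move +1, go to D
D | 01[1]1___   read 1 → write 0, move -1, go to D
D | 0[1]01___   read 1 → write 0, move -1, go to D
D | [0]001___   read 0 → write #, move +1, go to A
A | #[0]01___   read 0 → write 0, move +1, go to C
C | #0[0]1___   read 0 → write 1, move +1, go to D
D | #01[1]___   read 1 → write 0, move -1, go to D
D | #0[1]0___   read 1 → write 0, move -1, go to D
D | #[0]00___   read 0 → write #, move +1, go to A
A | ##[0]0___   read 0 → write 0, move +1, go to C
C | ##0[0]___   read 0 → write 1, move +1, go to D
D | ##01[_]__   read _ → write 0, move -1, go to C
C | ##0[1]0__   read 1 → write 1, move -1, go to C
C | ##[0]10__   read 0 → write 1, move +1, go to D
D | ##1[1]0__   read 1 → write 0, move -1, go to D
D | ##[1]00__   read 1 → write 0, move -1, go to D
D | #[#]000__   read # → write 0, move +1, go to A
A | #0[0]00__   read 0 → write 0, move +1, go to C
C | #00[0]0__   read 0 → write 1, move +1, go to D
D | #001[0]__   read 0 → write #, move +1, go to A
A | #001#[_]_   read _ → write 1, move -1, go to D
D | #001[#]1_   read # → write 0, move +1, go to A
A | #0010[1]_   read 1 → write #, move +1, go to B
B | #0010#[_]
The non-blank tape span at halt is #0010#.

#0010#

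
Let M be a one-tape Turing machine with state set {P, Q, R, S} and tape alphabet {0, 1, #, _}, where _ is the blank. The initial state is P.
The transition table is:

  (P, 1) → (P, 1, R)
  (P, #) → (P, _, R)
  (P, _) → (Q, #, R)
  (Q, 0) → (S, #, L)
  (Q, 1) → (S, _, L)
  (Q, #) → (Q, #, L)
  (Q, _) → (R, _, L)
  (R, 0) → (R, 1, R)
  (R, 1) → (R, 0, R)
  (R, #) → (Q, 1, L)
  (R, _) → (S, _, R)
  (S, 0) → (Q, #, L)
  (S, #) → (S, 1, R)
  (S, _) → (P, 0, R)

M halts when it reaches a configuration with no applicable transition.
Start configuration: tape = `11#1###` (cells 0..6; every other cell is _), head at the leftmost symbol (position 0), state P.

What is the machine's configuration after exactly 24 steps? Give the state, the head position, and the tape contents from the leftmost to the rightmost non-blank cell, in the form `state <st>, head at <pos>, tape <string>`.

P | [1]1#1###___   read 1 → write 1, move R, go to P
P | 1[1]#1###___   read 1 → write 1, move R, go to P
P | 11[#]1###___   read # → write _, move R, go to P
P | 11_[1]###___   read 1 → write 1, move R, go to P
P | 11_1[#]##___   read # → write _, move R, go to P
P | 11_1_[#]#___   read # → write _, move R, go to P
P | 11_1__[#]___   read # → write _, move R, go to P
P | 11_1___[_]__   read _ → write #, move R, go to Q
Q | 11_1___#[_]_   read _ → write _, move L, go to R
R | 11_1___[#]__   read # → write 1, move L, go to Q
Q | 11_1__[_]1__   read _ → write _, move L, go to R
R | 11_1_[_]_1__   read _ → write _, move R, go to S
S | 11_1__[_]1__   read _ → write 0, move R, go to P
P | 11_1__0[1]__   read 1 → write 1, move R, go to P
P | 11_1__01[_]_   read _ → write #, move R, go to Q
Q | 11_1__01#[_]   read _ → write _, move L, go to R
R | 11_1__01[#]_   read # → write 1, move L, go to Q
Q | 11_1__0[1]1_   read 1 → write _, move L, go to S
S | 11_1__[0]_1_   read 0 → write #, move L, go to Q
Q | 11_1_[_]#_1_   read _ → write _, move L, go to R
R | 11_1[_]_#_1_   read _ → write _, move R, go to S
S | 11_1_[_]#_1_   read _ → write 0, move R, go to P
P | 11_1_0[#]_1_   read # → write _, move R, go to P
P | 11_1_0_[_]1_   read _ → write #, move R, go to Q
Q | 11_1_0_#[1]_
After 24 steps: state Q, head at 8, tape 11_1_0_#1.

state Q, head at 8, tape 11_1_0_#1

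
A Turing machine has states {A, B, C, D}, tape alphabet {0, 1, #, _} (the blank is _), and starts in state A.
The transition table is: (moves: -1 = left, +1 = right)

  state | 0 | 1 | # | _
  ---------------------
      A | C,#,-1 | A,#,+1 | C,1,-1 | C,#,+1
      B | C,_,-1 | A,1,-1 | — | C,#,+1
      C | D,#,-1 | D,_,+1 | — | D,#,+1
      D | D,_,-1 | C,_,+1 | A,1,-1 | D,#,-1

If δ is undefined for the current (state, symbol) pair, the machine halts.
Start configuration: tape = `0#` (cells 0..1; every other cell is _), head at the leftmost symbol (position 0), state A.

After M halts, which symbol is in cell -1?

A | __[0]#__   read 0 → write #, move -1, go to C
C | _[_]##__   read _ → write #, move +1, go to D
D | _#[#]#__   read # → write 1, move -1, go to A
A | _[#]1#__   read # → write 1, move -1, go to C
C | [_]11#__   read _ → write #, move +1, go to D
D | #[1]1#__   read 1 → write _, move +1, go to C
C | #_[1]#__   read 1 → write _, move +1, go to D
D | #__[#]__   read # → write 1, move -1, go to A
A | #_[_]1__   read _ → write #, move +1, go to C
C | #_#[1]__   read 1 → write _, move +1, go to D
D | #_#_[_]_   read _ → write #, move -1, go to D
D | #_#[_]#_   read _ → write #, move -1, go to D
D | #_[#]##_   read # → write 1, move -1, go to A
A | #[_]1##_   read _ → write #, move +1, go to C
C | ##[1]##_   read 1 → write _, move +1, go to D
D | ##_[#]#_   read # → write 1, move -1, go to A
A | ##[_]1#_   read _ → write #, move +1, go to C
C | ###[1]#_   read 1 → write _, move +1, go to D
D | ###_[#]_   read # → write 1, move -1, go to A
A | ###[_]1_   read _ → write #, move +1, go to C
C | ####[1]_   read 1 → write _, move +1, go to D
D | ####_[_]   read _ → write #, move -1, go to D
D | ####[_]#   read _ → write #, move -1, go to D
D | ###[#]##   read # → write 1, move -1, go to A
A | ##[#]1##   read # → write 1, move -1, go to C
C | #[#]11##
Cell -1 holds # when M halts.

#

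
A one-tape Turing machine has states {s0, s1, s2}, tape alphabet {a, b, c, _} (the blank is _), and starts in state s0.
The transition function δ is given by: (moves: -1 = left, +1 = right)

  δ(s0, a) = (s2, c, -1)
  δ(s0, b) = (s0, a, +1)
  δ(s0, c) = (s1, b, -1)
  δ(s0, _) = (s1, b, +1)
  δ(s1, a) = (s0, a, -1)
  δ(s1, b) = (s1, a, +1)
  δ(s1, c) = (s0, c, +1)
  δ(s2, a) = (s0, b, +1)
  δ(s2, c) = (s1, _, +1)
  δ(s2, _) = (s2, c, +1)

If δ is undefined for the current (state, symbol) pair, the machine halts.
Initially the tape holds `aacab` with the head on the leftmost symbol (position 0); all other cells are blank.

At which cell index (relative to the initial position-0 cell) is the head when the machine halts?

state=s0 head=0 tape=_[a]acab__   (s0,a)→(s2,c,-1)
state=s2 head=-1 tape=[_]cacab__   (s2,_)→(s2,c,+1)
state=s2 head=0 tape=c[c]acab__   (s2,c)→(s1,_,+1)
state=s1 head=1 tape=c_[a]cab__   (s1,a)→(s0,a,-1)
state=s0 head=0 tape=c[_]acab__   (s0,_)→(s1,b,+1)
state=s1 head=1 tape=cb[a]cab__   (s1,a)→(s0,a,-1)
state=s0 head=0 tape=c[b]acab__   (s0,b)→(s0,a,+1)
state=s0 head=1 tape=ca[a]cab__   (s0,a)→(s2,c,-1)
state=s2 head=0 tape=c[a]ccab__   (s2,a)→(s0,b,+1)
state=s0 head=1 tape=cb[c]cab__   (s0,c)→(s1,b,-1)
state=s1 head=0 tape=c[b]bcab__   (s1,b)→(s1,a,+1)
state=s1 head=1 tape=ca[b]cab__   (s1,b)→(s1,a,+1)
state=s1 head=2 tape=caa[c]ab__   (s1,c)→(s0,c,+1)
state=s0 head=3 tape=caac[a]b__   (s0,a)→(s2,c,-1)
state=s2 head=2 tape=caa[c]cb__   (s2,c)→(s1,_,+1)
state=s1 head=3 tape=caa_[c]b__   (s1,c)→(s0,c,+1)
state=s0 head=4 tape=caa_c[b]__   (s0,b)→(s0,a,+1)
state=s0 head=5 tape=caa_ca[_]_   (s0,_)→(s1,b,+1)
state=s1 head=6 tape=caa_cab[_]
At halt the head is at cell 6.

6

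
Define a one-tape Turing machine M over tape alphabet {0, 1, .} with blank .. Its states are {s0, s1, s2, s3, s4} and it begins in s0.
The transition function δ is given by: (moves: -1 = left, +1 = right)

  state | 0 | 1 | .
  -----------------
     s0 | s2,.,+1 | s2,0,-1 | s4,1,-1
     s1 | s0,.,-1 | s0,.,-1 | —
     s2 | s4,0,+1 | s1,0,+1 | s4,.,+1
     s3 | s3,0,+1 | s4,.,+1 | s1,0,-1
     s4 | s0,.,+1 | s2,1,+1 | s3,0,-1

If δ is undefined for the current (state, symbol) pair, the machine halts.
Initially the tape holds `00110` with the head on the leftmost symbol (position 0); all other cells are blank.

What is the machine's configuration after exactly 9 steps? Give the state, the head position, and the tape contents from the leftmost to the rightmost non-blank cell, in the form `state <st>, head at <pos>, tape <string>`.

s0 | [0]0110.   read 0 → write ., move +1, go to s2
s2 | .[0]110.   read 0 → write 0, move +1, go to s4
s4 | .0[1]10.   read 1 → write 1, move +1, go to s2
s2 | .01[1]0.   read 1 → write 0, move +1, go to s1
s1 | .010[0].   read 0 → write ., move -1, go to s0
s0 | .01[0]..   read 0 → write ., move +1, go to s2
s2 | .01.[.].   read . → write ., move +1, go to s4
s4 | .01..[.]   read . → write 0, move -1, go to s3
s3 | .01.[.]0   read . → write 0, move -1, go to s1
s1 | .01[.]00
After 9 steps: state s1, head at 3, tape 01.00.

state s1, head at 3, tape 01.00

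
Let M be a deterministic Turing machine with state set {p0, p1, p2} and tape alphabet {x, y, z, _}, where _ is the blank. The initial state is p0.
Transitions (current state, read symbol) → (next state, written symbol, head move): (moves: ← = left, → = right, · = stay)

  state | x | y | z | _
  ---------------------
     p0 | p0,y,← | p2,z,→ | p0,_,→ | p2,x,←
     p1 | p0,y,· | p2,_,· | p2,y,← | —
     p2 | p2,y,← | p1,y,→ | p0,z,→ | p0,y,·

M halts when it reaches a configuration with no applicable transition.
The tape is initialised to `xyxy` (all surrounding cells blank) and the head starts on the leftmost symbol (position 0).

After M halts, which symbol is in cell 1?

p0 | __[x]yxy_   read x → write y, move ←, go to p0
p0 | _[_]yyxy_   read _ → write x, move ←, go to p2
p2 | [_]xyyxy_   read _ → write y, move ·, go to p0
p0 | [y]xyyxy_   read y → write z, move →, go to p2
p2 | z[x]yyxy_   read x → write y, move ←, go to p2
p2 | [z]yyyxy_   read z → write z, move →, go to p0
p0 | z[y]yyxy_   read y → write z, move →, go to p2
p2 | zz[y]yxy_   read y → write y, move →, go to p1
p1 | zzy[y]xy_   read y → write _, move ·, go to p2
p2 | zzy[_]xy_   read _ → write y, move ·, go to p0
p0 | zzy[y]xy_   read y → write z, move →, go to p2
p2 | zzyz[x]y_   read x → write y, move ←, go to p2
p2 | zzy[z]yy_   read z → write z, move →, go to p0
p0 | zzyz[y]y_   read y → write z, move →, go to p2
p2 | zzyzz[y]_   read y → write y, move →, go to p1
p1 | zzyzzy[_]
Cell 1 holds z when M halts.

z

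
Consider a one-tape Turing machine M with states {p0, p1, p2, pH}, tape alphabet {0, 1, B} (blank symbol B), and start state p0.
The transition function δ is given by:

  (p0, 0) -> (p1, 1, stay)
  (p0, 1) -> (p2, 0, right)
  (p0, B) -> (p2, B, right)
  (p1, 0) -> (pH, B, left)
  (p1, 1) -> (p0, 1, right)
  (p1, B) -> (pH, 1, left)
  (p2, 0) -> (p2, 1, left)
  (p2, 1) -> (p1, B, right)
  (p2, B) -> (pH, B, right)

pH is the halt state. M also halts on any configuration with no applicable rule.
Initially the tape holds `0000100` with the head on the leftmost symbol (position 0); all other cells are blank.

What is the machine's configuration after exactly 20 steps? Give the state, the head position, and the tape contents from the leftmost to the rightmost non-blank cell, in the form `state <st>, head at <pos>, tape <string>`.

state pH, head at 8, tape 111BB10

state=p0 head=0 tape=[0]000100BB   (p0,0)→(p1,1,stay)
state=p1 head=0 tape=[1]000100BB   (p1,1)→(p0,1,right)
state=p0 head=1 tape=1[0]00100BB   (p0,0)→(p1,1,stay)
state=p1 head=1 tape=1[1]00100BB   (p1,1)→(p0,1,right)
state=p0 head=2 tape=11[0]0100BB   (p0,0)→(p1,1,stay)
state=p1 head=2 tape=11[1]0100BB   (p1,1)→(p0,1,right)
state=p0 head=3 tape=111[0]100BB   (p0,0)→(p1,1,stay)
state=p1 head=3 tape=111[1]100BB   (p1,1)→(p0,1,right)
state=p0 head=4 tape=1111[1]00BB   (p0,1)→(p2,0,right)
state=p2 head=5 tape=11110[0]0BB   (p2,0)→(p2,1,left)
state=p2 head=4 tape=1111[0]10BB   (p2,0)→(p2,1,left)
state=p2 head=3 tape=111[1]110BB   (p2,1)→(p1,B,right)
state=p1 head=4 tape=111B[1]10BB   (p1,1)→(p0,1,right)
state=p0 head=5 tape=111B1[1]0BB   (p0,1)→(p2,0,right)
state=p2 head=6 tape=111B10[0]BB   (p2,0)→(p2,1,left)
state=p2 head=5 tape=111B1[0]1BB   (p2,0)→(p2,1,left)
state=p2 head=4 tape=111B[1]11BB   (p2,1)→(p1,B,right)
state=p1 head=5 tape=111BB[1]1BB   (p1,1)→(p0,1,right)
state=p0 head=6 tape=111BB1[1]BB   (p0,1)→(p2,0,right)
state=p2 head=7 tape=111BB10[B]B   (p2,B)→(pH,B,right)
state=pH head=8 tape=111BB10B[B]
After 20 steps: state pH, head at 8, tape 111BB10.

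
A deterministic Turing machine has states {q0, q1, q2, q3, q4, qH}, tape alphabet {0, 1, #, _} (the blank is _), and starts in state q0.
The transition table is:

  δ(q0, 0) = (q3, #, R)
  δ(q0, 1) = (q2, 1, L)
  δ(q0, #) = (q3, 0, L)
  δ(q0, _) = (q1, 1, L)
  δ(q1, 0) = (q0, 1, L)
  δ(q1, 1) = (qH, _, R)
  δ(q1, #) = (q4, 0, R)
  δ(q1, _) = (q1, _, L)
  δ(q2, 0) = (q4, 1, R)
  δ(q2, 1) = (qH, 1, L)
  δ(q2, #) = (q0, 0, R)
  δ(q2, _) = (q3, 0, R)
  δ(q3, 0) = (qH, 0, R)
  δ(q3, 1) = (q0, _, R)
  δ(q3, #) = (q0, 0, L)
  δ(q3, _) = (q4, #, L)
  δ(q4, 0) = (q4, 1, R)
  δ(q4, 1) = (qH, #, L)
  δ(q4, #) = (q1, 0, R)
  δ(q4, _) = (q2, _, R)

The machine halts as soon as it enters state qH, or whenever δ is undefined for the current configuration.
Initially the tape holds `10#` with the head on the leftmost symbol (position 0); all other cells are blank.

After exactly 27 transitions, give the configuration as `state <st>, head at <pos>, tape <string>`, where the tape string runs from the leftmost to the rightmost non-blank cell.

state q2, head at 5, tape 1#_000_1

state=q0 head=0 tape=_[1]0#_____   (q0,1)→(q2,1,L)
state=q2 head=-1 tape=[_]10#_____   (q2,_)→(q3,0,R)
state=q3 head=0 tape=0[1]0#_____   (q3,1)→(q0,_,R)
state=q0 head=1 tape=0_[0]#_____   (q0,0)→(q3,#,R)
state=q3 head=2 tape=0_#[#]_____   (q3,#)→(q0,0,L)
state=q0 head=1 tape=0_[#]0_____   (q0,#)→(q3,0,L)
state=q3 head=0 tape=0[_]00_____   (q3,_)→(q4,#,L)
state=q4 head=-1 tape=[0]#00_____   (q4,0)→(q4,1,R)
state=q4 head=0 tape=1[#]00_____   (q4,#)→(q1,0,R)
state=q1 head=1 tape=10[0]0_____   (q1,0)→(q0,1,L)
state=q0 head=0 tape=1[0]10_____   (q0,0)→(q3,#,R)
state=q3 head=1 tape=1#[1]0_____   (q3,1)→(q0,_,R)
state=q0 head=2 tape=1#_[0]_____   (q0,0)→(q3,#,R)
state=q3 head=3 tape=1#_#[_]____   (q3,_)→(q4,#,L)
state=q4 head=2 tape=1#_[#]#____   (q4,#)→(q1,0,R)
state=q1 head=3 tape=1#_0[#]____   (q1,#)→(q4,0,R)
state=q4 head=4 tape=1#_00[_]___   (q4,_)→(q2,_,R)
state=q2 head=5 tape=1#_00_[_]__   (q2,_)→(q3,0,R)
state=q3 head=6 tape=1#_00_0[_]_   (q3,_)→(q4,#,L)
state=q4 head=5 tape=1#_00_[0]#_   (q4,0)→(q4,1,R)
state=q4 head=6 tape=1#_00_1[#]_   (q4,#)→(q1,0,R)
state=q1 head=7 tape=1#_00_10[_]   (q1,_)→(q1,_,L)
state=q1 head=6 tape=1#_00_1[0]_   (q1,0)→(q0,1,L)
state=q0 head=5 tape=1#_00_[1]1_   (q0,1)→(q2,1,L)
state=q2 head=4 tape=1#_00[_]11_   (q2,_)→(q3,0,R)
state=q3 head=5 tape=1#_000[1]1_   (q3,1)→(q0,_,R)
state=q0 head=6 tape=1#_000_[1]_   (q0,1)→(q2,1,L)
state=q2 head=5 tape=1#_000[_]1_
After 27 steps: state q2, head at 5, tape 1#_000_1.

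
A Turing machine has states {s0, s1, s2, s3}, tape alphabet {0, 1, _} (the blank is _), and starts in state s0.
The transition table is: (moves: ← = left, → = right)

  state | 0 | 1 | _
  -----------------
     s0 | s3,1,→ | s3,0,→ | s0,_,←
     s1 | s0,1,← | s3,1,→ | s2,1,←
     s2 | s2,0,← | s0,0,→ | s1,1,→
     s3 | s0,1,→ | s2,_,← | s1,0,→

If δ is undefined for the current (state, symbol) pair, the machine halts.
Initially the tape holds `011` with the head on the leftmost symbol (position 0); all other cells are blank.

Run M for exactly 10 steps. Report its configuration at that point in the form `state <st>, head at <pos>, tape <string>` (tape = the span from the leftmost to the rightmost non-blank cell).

state s2, head at 2, tape 10101

s0 | [0]11__   read 0 → write 1, move →, go to s3
s3 | 1[1]1__   read 1 → write _, move ←, go to s2
s2 | [1]_1__   read 1 → write 0, move →, go to s0
s0 | 0[_]1__   read _ → write _, move ←, go to s0
s0 | [0]_1__   read 0 → write 1, move →, go to s3
s3 | 1[_]1__   read _ → write 0, move →, go to s1
s1 | 10[1]__   read 1 → write 1, move →, go to s3
s3 | 101[_]_   read _ → write 0, move →, go to s1
s1 | 1010[_]   read _ → write 1, move ←, go to s2
s2 | 101[0]1   read 0 → write 0, move ←, go to s2
s2 | 10[1]01
After 10 steps: state s2, head at 2, tape 10101.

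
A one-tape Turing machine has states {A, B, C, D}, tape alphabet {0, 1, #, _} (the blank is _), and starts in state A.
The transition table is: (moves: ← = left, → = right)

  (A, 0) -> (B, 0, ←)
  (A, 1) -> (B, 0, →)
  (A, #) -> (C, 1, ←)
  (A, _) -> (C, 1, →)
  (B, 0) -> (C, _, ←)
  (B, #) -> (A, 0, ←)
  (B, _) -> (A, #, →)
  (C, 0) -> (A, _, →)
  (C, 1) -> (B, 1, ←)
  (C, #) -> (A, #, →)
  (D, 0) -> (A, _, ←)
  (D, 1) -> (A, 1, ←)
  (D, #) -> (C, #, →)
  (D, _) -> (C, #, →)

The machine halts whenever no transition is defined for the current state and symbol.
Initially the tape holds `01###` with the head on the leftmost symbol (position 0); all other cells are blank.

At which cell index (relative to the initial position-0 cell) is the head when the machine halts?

2

state=A head=0 tape=__[0]1###   (A,0)→(B,0,←)
state=B head=-1 tape=_[_]01###   (B,_)→(A,#,→)
state=A head=0 tape=_#[0]1###   (A,0)→(B,0,←)
state=B head=-1 tape=_[#]01###   (B,#)→(A,0,←)
state=A head=-2 tape=[_]001###   (A,_)→(C,1,→)
state=C head=-1 tape=1[0]01###   (C,0)→(A,_,→)
state=A head=0 tape=1_[0]1###   (A,0)→(B,0,←)
state=B head=-1 tape=1[_]01###   (B,_)→(A,#,→)
state=A head=0 tape=1#[0]1###   (A,0)→(B,0,←)
state=B head=-1 tape=1[#]01###   (B,#)→(A,0,←)
state=A head=-2 tape=[1]001###   (A,1)→(B,0,→)
state=B head=-1 tape=0[0]01###   (B,0)→(C,_,←)
state=C head=-2 tape=[0]_01###   (C,0)→(A,_,→)
state=A head=-1 tape=_[_]01###   (A,_)→(C,1,→)
state=C head=0 tape=_1[0]1###   (C,0)→(A,_,→)
state=A head=1 tape=_1_[1]###   (A,1)→(B,0,→)
state=B head=2 tape=_1_0[#]##   (B,#)→(A,0,←)
state=A head=1 tape=_1_[0]0##   (A,0)→(B,0,←)
state=B head=0 tape=_1[_]00##   (B,_)→(A,#,→)
state=A head=1 tape=_1#[0]0##   (A,0)→(B,0,←)
state=B head=0 tape=_1[#]00##   (B,#)→(A,0,←)
state=A head=-1 tape=_[1]000##   (A,1)→(B,0,→)
state=B head=0 tape=_0[0]00##   (B,0)→(C,_,←)
state=C head=-1 tape=_[0]_00##   (C,0)→(A,_,→)
state=A head=0 tape=__[_]00##   (A,_)→(C,1,→)
state=C head=1 tape=__1[0]0##   (C,0)→(A,_,→)
state=A head=2 tape=__1_[0]##   (A,0)→(B,0,←)
state=B head=1 tape=__1[_]0##   (B,_)→(A,#,→)
state=A head=2 tape=__1#[0]##   (A,0)→(B,0,←)
state=B head=1 tape=__1[#]0##   (B,#)→(A,0,←)
state=A head=0 tape=__[1]00##   (A,1)→(B,0,→)
state=B head=1 tape=__0[0]0##   (B,0)→(C,_,←)
state=C head=0 tape=__[0]_0##   (C,0)→(A,_,→)
state=A head=1 tape=___[_]0##   (A,_)→(C,1,→)
state=C head=2 tape=___1[0]##   (C,0)→(A,_,→)
state=A head=3 tape=___1_[#]#   (A,#)→(C,1,←)
state=C head=2 tape=___1[_]1#
At halt the head is at cell 2.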